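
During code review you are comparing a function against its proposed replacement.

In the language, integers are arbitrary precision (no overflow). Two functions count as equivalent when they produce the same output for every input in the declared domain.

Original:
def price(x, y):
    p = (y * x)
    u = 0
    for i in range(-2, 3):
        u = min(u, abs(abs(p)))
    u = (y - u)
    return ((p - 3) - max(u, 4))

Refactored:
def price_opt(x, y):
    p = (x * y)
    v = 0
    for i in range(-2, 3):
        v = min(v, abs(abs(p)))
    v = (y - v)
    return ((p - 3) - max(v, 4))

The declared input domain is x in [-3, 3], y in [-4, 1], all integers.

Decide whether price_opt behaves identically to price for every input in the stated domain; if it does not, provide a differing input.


The two versions differ — the changes include local variable names differ.
Tracing x=-2, y=-3: price: p = 6; u = 0; [i=-2]; u = 0; [i=-1]; u = 0; [i=0]; u = 0; [i=1]; u = 0; [i=2]; u = 0; u = -3; return -1 | price_opt: p = 6; v = 0; [i=-2]; v = 0; [i=-1]; v = 0; [i=0]; v = 0; [i=1]; v = 0; [i=2]; v = 0; v = -3; return -1 — matching result -1.
Across all 42 domain points the two functions coincide.
verdict: equivalent


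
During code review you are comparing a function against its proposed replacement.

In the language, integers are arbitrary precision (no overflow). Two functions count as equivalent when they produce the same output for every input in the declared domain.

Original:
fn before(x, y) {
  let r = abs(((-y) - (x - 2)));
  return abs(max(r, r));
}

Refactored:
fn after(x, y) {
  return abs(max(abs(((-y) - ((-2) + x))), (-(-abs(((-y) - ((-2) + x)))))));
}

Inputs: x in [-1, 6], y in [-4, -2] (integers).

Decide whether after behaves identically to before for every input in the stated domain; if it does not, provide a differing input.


Differences: constant usage differs; also arithmetic usage differs; also local variable names differ; also min/max/abs usage differs; also statement counts differ — yet all 24 inputs agree.
verdict: equivalent


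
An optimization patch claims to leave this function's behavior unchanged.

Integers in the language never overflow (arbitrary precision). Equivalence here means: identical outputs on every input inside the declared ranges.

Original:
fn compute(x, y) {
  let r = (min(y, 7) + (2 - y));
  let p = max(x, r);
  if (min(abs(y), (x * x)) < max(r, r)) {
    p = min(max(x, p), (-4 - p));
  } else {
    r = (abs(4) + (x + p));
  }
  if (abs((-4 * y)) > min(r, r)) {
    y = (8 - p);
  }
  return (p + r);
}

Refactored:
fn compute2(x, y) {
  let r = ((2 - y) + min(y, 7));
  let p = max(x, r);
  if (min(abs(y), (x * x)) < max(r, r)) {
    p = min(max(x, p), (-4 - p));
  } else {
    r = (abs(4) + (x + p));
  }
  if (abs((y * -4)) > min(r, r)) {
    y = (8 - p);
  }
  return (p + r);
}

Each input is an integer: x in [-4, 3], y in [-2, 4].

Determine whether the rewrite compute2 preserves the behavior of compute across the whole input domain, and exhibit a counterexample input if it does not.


Side by side, the visible changes include: same computation, different form.
Spot check at x=1, y=3 — compute: r becomes 2; next p becomes 2; next (min(abs(y), (x * x)) < max(r, r)) evaluates to true; next p becomes -6; next (abs((-4 * y)) > min(r, r)) evaluates to true; next y becomes 14; next final value -4. compute2: r becomes 2; next p becomes 2; next (min(abs(y), (x * x)) < max(r, r)) evaluates to true; next p becomes -6; next (abs((y * -4)) > min(r, r)) evaluates to true; next y becomes 14; next final value -4. Both give -4.
Every one of the 56 inputs gives matching results.
verdict: equivalent


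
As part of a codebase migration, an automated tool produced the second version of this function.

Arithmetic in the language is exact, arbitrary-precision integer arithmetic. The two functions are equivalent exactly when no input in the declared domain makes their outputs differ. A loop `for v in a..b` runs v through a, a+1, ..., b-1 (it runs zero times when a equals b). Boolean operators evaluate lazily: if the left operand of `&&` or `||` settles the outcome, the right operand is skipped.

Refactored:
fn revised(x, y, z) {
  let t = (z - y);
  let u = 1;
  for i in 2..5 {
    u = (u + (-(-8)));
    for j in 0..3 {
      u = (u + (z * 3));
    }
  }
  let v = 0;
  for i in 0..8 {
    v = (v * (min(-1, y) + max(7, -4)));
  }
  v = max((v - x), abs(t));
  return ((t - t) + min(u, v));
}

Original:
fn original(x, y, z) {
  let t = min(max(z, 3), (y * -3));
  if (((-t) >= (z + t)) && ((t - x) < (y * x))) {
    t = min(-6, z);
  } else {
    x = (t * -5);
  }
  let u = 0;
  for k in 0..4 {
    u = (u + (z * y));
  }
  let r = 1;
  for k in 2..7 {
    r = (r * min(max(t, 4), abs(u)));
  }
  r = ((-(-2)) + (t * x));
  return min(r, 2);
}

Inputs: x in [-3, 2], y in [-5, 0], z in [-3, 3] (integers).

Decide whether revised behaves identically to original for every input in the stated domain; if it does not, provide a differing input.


Take x=-3, y=-5, z=-3.
original: t := 3 | (((-t) >= (z + t)) && ((t - x) < (y * x))): false | x := -15 | u := 0 | iter k=0: | u := 15 | iter k=1: | u := 30 | iter k=2: | u := 45 | iter k=3: | u := 60 | r := 1 | iter k=2: | r := 4 | iter k=3: | r := 16 | iter k=4: | r := 64 | iter k=5: | r := 256 | iter k=6: | r := 1024 | r := -43 | result -43
revised: t := 2 | u := 1 | iter i=2: | u := 9 | iter j=0: | u := 0 | iter j=1: | u := -9 | iter j=2: | u := -18 | iter i=3: | u := -10 | iter j=0: | u := -19 | iter j=1: | u := -28 | iter j=2: | u := -37 | iter i=4: | u := -29 | iter j=0: | u := -38 | iter j=1: | u := -47 | iter j=2: | u := -56 | v := 0 | iter i=0: | v := 0 | iter i=1: | v := 0 | iter i=2: | v := 0 | iter i=3: | v := 0 | iter i=4: | v := 0 | iter i=5: | v := 0 | iter i=6: | v := 0 | iter i=7: | v := 0 | v := 3 | result -56
-43 != -56, so the rewrite changes behavior.
verdict: not equivalent; witness: x=-3, y=-5, z=-3


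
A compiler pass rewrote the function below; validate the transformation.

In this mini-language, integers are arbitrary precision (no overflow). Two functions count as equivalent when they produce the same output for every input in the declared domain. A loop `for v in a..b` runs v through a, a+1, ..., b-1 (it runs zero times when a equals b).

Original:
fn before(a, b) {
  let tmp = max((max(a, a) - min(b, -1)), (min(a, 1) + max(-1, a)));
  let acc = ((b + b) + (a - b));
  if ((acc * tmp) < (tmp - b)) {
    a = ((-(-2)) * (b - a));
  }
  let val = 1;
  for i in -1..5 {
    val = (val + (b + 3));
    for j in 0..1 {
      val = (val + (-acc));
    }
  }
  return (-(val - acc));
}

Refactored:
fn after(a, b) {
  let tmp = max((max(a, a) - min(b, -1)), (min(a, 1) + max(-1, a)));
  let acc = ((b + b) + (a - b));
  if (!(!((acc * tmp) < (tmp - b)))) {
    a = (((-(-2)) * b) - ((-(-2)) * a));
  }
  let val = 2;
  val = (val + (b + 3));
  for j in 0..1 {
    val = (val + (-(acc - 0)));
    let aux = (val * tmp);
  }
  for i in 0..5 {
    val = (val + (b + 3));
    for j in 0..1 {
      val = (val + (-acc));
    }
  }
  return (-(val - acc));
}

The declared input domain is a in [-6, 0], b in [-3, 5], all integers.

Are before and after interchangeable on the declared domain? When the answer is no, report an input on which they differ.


At a=-6, b=-3: before gives -64, after gives -65.
verdict: not equivalent; witness: a=-6, b=-3


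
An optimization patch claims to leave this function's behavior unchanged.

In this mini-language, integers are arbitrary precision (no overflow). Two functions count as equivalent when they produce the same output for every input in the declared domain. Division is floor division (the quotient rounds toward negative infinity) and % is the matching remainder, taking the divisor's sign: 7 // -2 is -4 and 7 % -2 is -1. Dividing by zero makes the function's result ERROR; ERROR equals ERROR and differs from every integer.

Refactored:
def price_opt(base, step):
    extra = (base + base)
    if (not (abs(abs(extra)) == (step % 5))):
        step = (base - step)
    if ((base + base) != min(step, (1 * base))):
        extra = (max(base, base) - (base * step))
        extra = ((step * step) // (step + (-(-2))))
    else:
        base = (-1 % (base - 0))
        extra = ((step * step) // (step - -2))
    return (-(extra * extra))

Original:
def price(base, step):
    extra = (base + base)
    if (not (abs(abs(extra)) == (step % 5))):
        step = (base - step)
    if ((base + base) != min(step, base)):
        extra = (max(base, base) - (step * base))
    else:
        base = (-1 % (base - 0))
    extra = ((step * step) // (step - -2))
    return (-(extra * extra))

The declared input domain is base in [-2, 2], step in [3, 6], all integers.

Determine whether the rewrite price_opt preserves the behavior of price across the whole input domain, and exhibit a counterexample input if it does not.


Behavior is preserved: although arithmetic usage differs; and constant usage differs; and statement counts differ, the outputs never diverge.
As a probe, take base=-2, step=5: price runs extra=-4, then (not (abs(abs(extra)) == (step % 5))) is true, then step=-7, then ((base + base) != min(step, base)) is true, then extra=-16, then extra=-10, then returns -100; price_opt runs extra=-4, then (not (abs(abs(extra)) == (step % 5))) is true, then step=-7, then ((base + base) != min(step, (1 * base))) is true, then extra=-16, then extra=-10, then returns -100; both end at -100.
Sweeping the whole domain (20 inputs) finds no disagreement.
verdict: equivalent


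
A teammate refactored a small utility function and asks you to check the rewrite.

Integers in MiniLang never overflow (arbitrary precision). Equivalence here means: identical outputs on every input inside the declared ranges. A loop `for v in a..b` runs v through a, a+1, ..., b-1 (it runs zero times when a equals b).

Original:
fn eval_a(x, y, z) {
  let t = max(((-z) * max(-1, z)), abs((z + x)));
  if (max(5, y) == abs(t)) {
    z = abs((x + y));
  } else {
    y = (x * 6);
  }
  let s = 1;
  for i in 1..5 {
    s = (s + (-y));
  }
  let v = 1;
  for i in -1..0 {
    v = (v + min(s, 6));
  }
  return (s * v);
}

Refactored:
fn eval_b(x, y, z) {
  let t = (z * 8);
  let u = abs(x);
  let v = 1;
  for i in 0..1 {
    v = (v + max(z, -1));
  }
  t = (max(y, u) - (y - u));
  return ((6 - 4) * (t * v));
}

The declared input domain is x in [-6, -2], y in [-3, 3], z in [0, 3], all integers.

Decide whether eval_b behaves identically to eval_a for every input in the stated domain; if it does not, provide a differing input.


Evaluate both at x=-6, y=-3, z=0.
eval_a: t becomes 6; next (max(5, y) == abs(t)) evaluates to false; next y becomes -36; next s becomes 1; next at i=1:; next s becomes 37; next at i=2:; next s becomes 73; next at i=3:; next s becomes 109; next at i=4:; next s becomes 145; next v becomes 1; next at i=-1:; next v becomes 7; next final value 1015
eval_b: t becomes 0; next u becomes 6; next v becomes 1; next at i=0:; next v becomes 1; next t becomes 15; next final value 30
1015 against 30: the behavior changed.
verdict: not equivalent; witness: x=-6, y=-3, z=0


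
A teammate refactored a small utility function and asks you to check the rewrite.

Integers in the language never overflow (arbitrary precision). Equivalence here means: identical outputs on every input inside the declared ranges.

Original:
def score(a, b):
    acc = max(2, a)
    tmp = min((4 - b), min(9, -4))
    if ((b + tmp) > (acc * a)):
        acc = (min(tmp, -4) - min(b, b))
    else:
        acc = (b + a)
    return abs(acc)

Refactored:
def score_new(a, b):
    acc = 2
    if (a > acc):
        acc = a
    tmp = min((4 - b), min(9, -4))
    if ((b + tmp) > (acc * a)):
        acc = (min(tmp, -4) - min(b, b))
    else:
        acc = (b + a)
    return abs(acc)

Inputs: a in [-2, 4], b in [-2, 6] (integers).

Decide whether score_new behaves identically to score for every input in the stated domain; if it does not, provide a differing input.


Behavior is preserved: although statement counts differ; and comparison usage differs; and min/max/abs usage differs; and branching structure differs, the outputs never diverge.
One worked example (a=1, b=-2) — score: acc becomes 2; next tmp becomes -4; next ((b + tmp) > (acc * a)) evaluates to false; next acc becomes -1; next final value 1; score_new: acc becomes 2; next (a > acc) evaluates to false; next tmp becomes -4; next ((b + tmp) > (acc * a)) evaluates to false; next acc becomes -1; next final value 1; agreement on 1.
Across all 63 domain points the two functions coincide.
verdict: equivalent


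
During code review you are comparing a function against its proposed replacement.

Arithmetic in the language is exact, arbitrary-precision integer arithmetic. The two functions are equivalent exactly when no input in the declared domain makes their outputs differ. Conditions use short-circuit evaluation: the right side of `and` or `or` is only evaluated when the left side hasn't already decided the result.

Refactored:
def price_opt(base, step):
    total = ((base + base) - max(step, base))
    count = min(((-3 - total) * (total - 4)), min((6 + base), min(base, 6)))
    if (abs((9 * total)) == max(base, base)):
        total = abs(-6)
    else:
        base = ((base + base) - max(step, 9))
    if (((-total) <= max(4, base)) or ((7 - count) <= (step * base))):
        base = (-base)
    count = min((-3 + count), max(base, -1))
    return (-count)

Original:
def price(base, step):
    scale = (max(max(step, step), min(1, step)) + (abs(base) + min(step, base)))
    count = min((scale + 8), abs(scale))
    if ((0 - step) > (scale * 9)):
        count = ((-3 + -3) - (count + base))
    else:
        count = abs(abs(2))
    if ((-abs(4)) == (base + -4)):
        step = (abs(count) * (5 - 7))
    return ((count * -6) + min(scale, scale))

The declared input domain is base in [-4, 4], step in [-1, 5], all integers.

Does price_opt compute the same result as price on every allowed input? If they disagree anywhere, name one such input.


On input base=-4, step=-1, price returns 17 while price_opt returns 47.
verdict: not equivalent; witness: base=-4, step=-1


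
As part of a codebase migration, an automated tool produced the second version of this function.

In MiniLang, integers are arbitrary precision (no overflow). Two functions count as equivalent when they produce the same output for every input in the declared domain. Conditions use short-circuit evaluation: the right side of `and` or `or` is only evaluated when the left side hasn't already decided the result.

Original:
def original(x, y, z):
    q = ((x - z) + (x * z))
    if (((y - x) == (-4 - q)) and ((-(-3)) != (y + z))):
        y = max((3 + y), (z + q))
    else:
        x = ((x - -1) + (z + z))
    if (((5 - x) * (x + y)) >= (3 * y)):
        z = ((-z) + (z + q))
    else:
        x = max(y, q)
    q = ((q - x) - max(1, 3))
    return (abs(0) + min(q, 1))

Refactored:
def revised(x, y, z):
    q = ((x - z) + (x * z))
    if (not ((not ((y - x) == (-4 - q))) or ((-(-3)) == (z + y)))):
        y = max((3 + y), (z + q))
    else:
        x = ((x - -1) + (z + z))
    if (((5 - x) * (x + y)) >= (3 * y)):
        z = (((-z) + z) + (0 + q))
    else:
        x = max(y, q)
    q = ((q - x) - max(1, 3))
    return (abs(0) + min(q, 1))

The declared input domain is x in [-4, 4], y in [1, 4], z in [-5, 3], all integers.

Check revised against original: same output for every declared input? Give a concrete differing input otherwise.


Comparing the listings, the differences include: comparison usage differs; boolean connective usage differs; constant usage differs; arithmetic usage differs.
As a probe, take x=3, y=2, z=1: original runs q = 5; (((y - x) == (-4 - q)) and ((-(-3)) != (y + z))) -> false; x = 6; (((5 - x) * (x + y)) >= (3 * y)) -> false; x = 5; q = -3; return -3; revised runs q = 5; (not ((not ((y - x) == (-4 - q))) or ((-(-3)) == (z + y)))) -> false; x = 6; (((5 - x) * (x + y)) >= (3 * y)) -> false; x = 5; q = -3; return -3; both end at -3.
Every one of the 324 inputs gives matching results.
verdict: equivalent


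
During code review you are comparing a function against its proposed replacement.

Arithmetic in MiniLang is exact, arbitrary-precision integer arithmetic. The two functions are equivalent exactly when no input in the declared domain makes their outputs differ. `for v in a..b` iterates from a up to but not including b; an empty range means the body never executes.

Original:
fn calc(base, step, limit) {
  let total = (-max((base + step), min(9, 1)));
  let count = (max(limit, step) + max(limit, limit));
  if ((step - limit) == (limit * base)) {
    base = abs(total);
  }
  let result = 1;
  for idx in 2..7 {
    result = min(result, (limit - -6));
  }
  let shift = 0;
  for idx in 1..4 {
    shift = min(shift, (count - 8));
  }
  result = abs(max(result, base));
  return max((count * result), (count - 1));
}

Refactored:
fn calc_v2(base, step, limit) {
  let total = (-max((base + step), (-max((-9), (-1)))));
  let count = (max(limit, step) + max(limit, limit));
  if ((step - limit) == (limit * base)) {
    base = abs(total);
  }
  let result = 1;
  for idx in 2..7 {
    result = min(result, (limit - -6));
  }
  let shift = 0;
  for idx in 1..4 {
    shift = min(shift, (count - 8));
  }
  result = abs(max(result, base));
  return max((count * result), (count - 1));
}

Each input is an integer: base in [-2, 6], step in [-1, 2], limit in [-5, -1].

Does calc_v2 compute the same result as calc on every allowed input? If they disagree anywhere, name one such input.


Equivalent — the differences include min/max/abs usage differs, yet no declared input distinguishes the two.
One worked example (base=6, step=1, limit=-3) — calc: total becomes -7; next count becomes -2; next ((step - limit) == (limit * base)) evaluates to false; next result becomes 1; next at idx=2:; next result becomes 1; next at idx=3:; next result becomes 1; next at idx=4:; next result becomes 1; next at idx=5:; next result becomes 1; next at idx=6:; next result becomes 1; next shift becomes 0; next at idx=1:; next shift becomes -10; next at idx=2:; next shift becomes -10; next at idx=3:; next shift becomes -10; next result becomes 6; next final value -3; calc_v2: total becomes -7; next count becomes -2; next ((step - limit) == (limit * base)) evaluates to false; next result becomes 1; next at idx=2:; next result becomes 1; next at idx=3:; next result becomes 1; next at idx=4:; next result becomes 1; next at idx=5:; next result becomes 1; next at idx=6:; next result becomes 1; next shift becomes 0; next at idx=1:; next shift becomes -10; next at idx=2:; next shift becomes -10; next at idx=3:; next shift becomes -10; next result becomes 6; next final value -3; agreement on -3.
Checked all 180 inputs in the declared domain: the outputs agree on every one.
verdict: equivalent


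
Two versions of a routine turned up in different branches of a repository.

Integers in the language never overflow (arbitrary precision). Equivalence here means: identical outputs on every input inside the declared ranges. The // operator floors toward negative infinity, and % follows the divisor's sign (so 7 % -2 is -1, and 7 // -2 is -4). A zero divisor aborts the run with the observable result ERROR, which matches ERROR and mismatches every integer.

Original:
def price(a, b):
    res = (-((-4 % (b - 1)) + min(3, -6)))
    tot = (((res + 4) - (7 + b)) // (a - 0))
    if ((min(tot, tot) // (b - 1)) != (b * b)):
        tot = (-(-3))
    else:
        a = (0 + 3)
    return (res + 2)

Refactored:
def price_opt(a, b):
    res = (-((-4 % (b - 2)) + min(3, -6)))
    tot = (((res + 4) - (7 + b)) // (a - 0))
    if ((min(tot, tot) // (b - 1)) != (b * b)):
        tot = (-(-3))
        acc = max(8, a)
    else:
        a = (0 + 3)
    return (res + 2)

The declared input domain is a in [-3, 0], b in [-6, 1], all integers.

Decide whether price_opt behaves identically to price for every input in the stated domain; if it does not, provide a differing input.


Not equivalent: a=-3, b=-3 separates them (8 vs 12).
price: res becomes 6; next tot becomes -2; next ((min(tot, tot) // (b - 1)) != (b * b)) evaluates to true; next tot becomes 3; next final value 8
price_opt: res becomes 10; next tot becomes -4; next ((min(tot, tot) // (b - 1)) != (b * b)) evaluates to true; next tot becomes 3; next acc becomes 8; next final value 12
verdict: not equivalent; witness: a=-3, b=-3


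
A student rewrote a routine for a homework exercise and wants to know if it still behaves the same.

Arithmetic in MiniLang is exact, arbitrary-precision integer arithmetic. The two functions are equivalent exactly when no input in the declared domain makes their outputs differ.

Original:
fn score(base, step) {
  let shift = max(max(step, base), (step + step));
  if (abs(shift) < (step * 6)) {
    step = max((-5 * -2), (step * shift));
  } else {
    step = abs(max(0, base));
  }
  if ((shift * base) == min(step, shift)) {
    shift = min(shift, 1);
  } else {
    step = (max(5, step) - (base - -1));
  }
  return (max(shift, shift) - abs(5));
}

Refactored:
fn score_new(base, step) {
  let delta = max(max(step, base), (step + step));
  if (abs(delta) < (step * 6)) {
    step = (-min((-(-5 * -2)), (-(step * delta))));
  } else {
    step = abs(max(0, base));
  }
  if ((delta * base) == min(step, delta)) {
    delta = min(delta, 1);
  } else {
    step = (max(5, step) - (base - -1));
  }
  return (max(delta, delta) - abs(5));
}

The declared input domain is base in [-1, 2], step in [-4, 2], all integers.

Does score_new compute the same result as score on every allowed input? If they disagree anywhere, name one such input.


Behavior is preserved: although local variable names differ, plus min/max/abs usage differs, the outputs never diverge.
As a probe, take base=0, step=-4: score runs shift=0, then (abs(shift) < (step * 6)) is false, then step=0, then ((shift * base) == min(step, shift)) is true, then shift=0, then returns -5; score_new runs delta=0, then (abs(delta) < (step * 6)) is false, then step=0, then ((delta * base) == min(step, delta)) is true, then delta=0, then returns -5; both end at -5.
Across all 28 domain points the two functions coincide.
verdict: equivalent


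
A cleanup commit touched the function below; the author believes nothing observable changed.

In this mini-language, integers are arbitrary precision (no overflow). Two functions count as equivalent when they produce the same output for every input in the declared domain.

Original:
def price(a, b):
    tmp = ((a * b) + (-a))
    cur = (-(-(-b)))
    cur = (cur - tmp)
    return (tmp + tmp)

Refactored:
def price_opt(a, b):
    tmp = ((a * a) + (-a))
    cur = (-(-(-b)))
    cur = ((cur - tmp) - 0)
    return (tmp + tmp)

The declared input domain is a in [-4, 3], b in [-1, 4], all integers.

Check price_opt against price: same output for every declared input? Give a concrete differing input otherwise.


Take a=-4, b=-1.
price: tmp=8, then cur=1, then cur=-7, then returns 16
price_opt: tmp=20, then cur=1, then cur=-19, then returns 40
16 against 40: the behavior changed.
verdict: not equivalent; witness: a=-4, b=-1


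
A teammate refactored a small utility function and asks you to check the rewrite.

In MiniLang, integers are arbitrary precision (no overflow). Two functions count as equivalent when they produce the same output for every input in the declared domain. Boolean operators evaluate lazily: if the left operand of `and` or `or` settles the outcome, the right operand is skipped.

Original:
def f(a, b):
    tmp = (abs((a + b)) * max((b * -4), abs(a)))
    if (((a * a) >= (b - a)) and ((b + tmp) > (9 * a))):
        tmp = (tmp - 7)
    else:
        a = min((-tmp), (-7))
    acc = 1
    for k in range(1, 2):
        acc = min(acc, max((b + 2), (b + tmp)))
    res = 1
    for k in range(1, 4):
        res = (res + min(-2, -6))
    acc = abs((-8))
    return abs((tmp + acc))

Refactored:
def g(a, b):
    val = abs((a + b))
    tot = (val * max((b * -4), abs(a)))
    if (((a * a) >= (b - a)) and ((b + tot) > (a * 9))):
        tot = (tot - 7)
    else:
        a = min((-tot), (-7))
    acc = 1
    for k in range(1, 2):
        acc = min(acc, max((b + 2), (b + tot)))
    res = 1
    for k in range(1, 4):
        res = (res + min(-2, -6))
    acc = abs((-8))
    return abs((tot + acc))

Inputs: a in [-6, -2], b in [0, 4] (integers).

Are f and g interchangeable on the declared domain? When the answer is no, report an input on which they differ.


Reading the diff, among the changes: local variable names differ; also statement counts differ.
As a probe, take a=-2, b=1: f runs tmp = 2; (((a * a) >= (b - a)) and ((b + tmp) > (9 * a))) -> true; tmp = -5; acc = 1; [k=1]; acc = 1; res = 1; [k=1]; res = -5; [k=2]; res = -11; [k=3]; res = -17; acc = 8; return 3; g runs val = 1; tot = 2; (((a * a) >= (b - a)) and ((b + tot) > (a * 9))) -> true; tot = -5; acc = 1; [k=1]; acc = 1; res = 1; [k=1]; res = -5; [k=2]; res = -11; [k=3]; res = -17; acc = 8; return 3; both end at 3.
An exhaustive pass over the 25 declared inputs shows identical outputs.
verdict: equivalent


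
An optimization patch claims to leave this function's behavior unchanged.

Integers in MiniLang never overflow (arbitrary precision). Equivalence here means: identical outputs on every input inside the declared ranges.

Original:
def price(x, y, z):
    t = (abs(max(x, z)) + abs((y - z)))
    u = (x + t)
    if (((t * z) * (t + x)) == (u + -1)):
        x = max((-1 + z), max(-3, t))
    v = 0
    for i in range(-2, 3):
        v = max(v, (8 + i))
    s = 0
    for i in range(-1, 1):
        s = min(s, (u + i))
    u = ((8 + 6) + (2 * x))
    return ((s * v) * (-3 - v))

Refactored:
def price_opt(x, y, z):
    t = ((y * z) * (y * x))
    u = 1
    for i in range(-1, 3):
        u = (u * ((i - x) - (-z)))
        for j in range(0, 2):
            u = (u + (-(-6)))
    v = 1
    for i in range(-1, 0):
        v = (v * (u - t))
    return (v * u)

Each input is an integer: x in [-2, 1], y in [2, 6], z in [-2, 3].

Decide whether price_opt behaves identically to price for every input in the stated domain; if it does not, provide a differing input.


Not equivalent: x=-2, y=2, z=-2 separates them (0 vs 2640).
price: t := 6 | u := 4 | (((t * z) * (t + x)) == (u + -1)): false | v := 0 | iter i=-2: | v := 6 | iter i=-1: | v := 7 | iter i=0: | v := 8 | iter i=1: | v := 9 | iter i=2: | v := 10 | s := 0 | iter i=-1: | s := 0 | iter i=0: | s := 0 | u := 10 | result 0
price_opt: t := 16 | u := 1 | iter i=-1: | u := -1 | iter j=0: | u := 5 | iter j=1: | u := 11 | iter i=0: | u := 0 | iter j=0: | u := 6 | iter j=1: | u := 12 | iter i=1: | u := 12 | iter j=0: | u := 18 | iter j=1: | u := 24 | iter i=2: | u := 48 | iter j=0: | u := 54 | iter j=1: | u := 60 | v := 1 | iter i=-1: | v := 44 | result 2640
verdict: not equivalent; witness: x=-2, y=2, z=-2


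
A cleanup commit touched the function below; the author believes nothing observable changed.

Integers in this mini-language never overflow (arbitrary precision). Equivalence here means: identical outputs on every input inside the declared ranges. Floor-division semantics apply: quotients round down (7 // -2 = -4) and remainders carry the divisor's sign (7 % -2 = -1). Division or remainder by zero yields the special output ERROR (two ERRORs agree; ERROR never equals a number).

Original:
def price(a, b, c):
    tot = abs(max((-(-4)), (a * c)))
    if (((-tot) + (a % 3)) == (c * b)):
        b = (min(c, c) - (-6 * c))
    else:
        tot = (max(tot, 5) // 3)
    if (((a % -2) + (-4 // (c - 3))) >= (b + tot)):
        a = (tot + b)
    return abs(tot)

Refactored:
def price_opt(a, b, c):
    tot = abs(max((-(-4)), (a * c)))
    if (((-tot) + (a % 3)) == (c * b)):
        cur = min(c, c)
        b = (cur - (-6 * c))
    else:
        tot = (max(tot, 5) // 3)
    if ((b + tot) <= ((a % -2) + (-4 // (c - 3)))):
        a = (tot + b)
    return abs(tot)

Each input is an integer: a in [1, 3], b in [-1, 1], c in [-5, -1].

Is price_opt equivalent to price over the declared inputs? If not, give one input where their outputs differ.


Reading the diff, among the changes: comparison usage differs, plus local variable names differ, plus statement counts differ.
One worked example (a=3, b=-1, c=-3) — price: tot := 4 | (((-tot) + (a % 3)) == (c * b)): false | tot := 1 | (((a % -2) + (-4 // (c - 3))) >= (b + tot)): false | result 1; price_opt: tot := 4 | (((-tot) + (a % 3)) == (c * b)): false | tot := 1 | ((b + tot) <= ((a % -2) + (-4 // (c - 3)))): false | result 1; agreement on 1.
Sweeping the whole domain (45 inputs) finds no disagreement.
verdict: equivalent


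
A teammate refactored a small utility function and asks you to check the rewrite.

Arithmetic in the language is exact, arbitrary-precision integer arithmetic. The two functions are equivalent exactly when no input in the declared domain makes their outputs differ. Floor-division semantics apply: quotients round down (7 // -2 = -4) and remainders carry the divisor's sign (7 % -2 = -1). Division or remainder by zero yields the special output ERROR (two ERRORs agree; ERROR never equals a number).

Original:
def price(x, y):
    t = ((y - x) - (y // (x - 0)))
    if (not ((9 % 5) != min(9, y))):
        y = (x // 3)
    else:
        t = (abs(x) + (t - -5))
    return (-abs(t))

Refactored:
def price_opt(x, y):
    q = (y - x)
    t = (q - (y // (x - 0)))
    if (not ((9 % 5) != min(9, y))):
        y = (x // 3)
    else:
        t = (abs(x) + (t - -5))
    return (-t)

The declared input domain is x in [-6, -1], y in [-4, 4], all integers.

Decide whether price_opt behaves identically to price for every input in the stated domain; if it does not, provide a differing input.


There is a counterexample at x=-1, y=-4: -1 on one side, 1 on the other.
price: t := -7 | (not ((9 % 5) != min(9, y))): false | t := -1 | result -1
price_opt: q := -3 | t := -7 | (not ((9 % 5) != min(9, y))): false | t := -1 | result 1
verdict: not equivalent; witness: x=-1, y=-4


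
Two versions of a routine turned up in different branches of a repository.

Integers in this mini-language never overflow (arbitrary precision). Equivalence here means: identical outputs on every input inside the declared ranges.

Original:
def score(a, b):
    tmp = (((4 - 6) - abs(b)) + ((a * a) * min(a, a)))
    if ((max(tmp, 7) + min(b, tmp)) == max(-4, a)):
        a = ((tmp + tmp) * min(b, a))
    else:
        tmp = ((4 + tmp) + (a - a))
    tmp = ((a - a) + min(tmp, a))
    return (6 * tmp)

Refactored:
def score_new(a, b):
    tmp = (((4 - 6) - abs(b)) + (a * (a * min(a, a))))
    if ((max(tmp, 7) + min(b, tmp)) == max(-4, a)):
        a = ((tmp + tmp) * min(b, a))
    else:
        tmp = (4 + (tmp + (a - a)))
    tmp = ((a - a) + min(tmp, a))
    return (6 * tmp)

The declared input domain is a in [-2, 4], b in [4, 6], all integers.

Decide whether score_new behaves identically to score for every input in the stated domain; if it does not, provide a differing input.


Equivalent — the differences include same computation, different form, yet no declared input distinguishes the two.
As a probe, take a=2, b=6: score runs tmp := 0 | ((max(tmp, 7) + min(b, tmp)) == max(-4, a)): false | tmp := 4 | tmp := 2 | result 12; score_new runs tmp := 0 | ((max(tmp, 7) + min(b, tmp)) == max(-4, a)): false | tmp := 4 | tmp := 2 | result 12; both end at 12.
Across all 21 domain points the two functions coincide.
verdict: equivalent


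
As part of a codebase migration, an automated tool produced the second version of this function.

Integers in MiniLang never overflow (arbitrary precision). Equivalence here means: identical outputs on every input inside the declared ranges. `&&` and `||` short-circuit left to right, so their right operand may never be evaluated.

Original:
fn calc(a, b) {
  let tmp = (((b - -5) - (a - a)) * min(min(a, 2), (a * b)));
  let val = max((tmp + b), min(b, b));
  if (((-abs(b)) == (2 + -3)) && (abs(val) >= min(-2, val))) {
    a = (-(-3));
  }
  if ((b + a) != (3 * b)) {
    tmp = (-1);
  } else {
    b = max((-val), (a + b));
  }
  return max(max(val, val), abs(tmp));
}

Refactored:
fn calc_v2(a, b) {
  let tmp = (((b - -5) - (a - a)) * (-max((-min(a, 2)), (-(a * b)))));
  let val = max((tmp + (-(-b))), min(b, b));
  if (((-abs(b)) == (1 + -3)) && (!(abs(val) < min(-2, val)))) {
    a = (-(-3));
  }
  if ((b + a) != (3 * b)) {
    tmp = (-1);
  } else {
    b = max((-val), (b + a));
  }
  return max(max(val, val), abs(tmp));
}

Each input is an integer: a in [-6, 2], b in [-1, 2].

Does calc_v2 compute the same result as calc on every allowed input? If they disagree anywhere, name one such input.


There is a counterexample at a=-2, b=-1: 1 on one side, 8 on the other.
calc: tmp=-8, then val=-1, then (((-abs(b)) == (2 + -3)) && (abs(val) >= min(-2, val))) is true, then a=3, then ((b + a) != (3 * b)) is true, then tmp=-1, then returns 1
calc_v2: tmp=-8, then val=-1, then (((-abs(b)) == (1 + -3)) && (!(abs(val) < min(-2, val)))) is false, then ((b + a) != (3 * b)) is false, then b=1, then returns 8
verdict: not equivalent; witness: a=-2, b=-1


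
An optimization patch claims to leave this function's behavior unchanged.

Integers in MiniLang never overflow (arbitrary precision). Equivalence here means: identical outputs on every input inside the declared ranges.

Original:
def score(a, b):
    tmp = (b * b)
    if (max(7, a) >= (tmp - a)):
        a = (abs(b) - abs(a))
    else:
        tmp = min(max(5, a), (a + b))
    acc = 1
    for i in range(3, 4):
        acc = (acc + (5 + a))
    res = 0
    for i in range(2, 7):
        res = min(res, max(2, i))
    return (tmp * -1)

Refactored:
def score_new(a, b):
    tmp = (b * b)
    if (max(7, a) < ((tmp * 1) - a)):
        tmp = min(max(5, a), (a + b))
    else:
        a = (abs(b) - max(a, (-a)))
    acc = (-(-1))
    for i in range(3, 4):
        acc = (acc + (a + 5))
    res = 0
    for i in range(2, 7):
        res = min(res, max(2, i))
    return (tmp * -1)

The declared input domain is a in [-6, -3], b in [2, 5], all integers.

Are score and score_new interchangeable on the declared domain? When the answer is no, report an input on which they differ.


The two versions differ — the changes include arithmetic usage differs; min/max/abs usage differs; comparison usage differs; constant usage differs.
Tracing a=-3, b=5: score: tmp=25, then (max(7, a) >= (tmp - a)) is false, then tmp=2, then acc=1, then (i=3), then acc=3, then res=0, then (i=2), then res=0, then (i=3), then res=0, then (i=4), then res=0, then (i=5), then res=0, then (i=6), then res=0, then returns -2 | score_new: tmp=25, then (max(7, a) < ((tmp * 1) - a)) is true, then tmp=2, then acc=1, then (i=3), then acc=3, then res=0, then (i=2), then res=0, then (i=3), then res=0, then (i=4), then res=0, then (i=5), then res=0, then (i=6), then res=0, then returns -2 — matching result -2.
Every one of the 16 inputs gives matching results.
verdict: equivalent


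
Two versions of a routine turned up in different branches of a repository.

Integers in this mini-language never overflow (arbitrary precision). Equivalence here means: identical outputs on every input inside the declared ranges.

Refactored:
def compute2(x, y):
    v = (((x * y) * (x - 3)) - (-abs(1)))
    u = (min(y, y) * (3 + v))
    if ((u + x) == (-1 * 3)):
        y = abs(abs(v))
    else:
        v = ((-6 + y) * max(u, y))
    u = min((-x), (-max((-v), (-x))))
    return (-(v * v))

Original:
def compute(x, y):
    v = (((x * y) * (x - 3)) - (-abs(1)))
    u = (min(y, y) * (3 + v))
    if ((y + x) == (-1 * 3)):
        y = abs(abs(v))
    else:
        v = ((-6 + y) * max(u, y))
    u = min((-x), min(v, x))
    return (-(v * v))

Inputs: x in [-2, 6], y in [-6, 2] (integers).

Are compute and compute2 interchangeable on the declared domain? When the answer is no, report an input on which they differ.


Run the pair on x=-2, y=-1.
compute: v=-9, then u=6, then ((y + x) == (-1 * 3)) is true, then y=9, then u=-9, then returns -81
compute2: v=-9, then u=6, then ((u + x) == (-1 * 3)) is false, then v=-42, then u=-42, then returns -1764
-81 vs -1764 — the two versions disagree here.
verdict: not equivalent; witness: x=-2, y=-1


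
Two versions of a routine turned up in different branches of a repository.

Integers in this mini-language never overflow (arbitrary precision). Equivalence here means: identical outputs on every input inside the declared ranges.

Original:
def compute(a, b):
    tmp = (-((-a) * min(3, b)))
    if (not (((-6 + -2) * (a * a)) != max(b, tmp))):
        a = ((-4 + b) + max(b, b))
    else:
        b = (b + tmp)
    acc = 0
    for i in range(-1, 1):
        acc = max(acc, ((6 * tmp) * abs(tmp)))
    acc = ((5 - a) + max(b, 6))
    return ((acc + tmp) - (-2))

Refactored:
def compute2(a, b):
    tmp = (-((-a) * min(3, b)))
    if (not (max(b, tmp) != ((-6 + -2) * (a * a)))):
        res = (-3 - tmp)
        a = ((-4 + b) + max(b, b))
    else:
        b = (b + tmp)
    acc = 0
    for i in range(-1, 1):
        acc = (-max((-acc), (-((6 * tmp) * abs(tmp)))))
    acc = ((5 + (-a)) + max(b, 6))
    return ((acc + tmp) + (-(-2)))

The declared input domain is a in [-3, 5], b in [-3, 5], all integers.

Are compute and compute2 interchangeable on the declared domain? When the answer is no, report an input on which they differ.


Equivalent. Whatever the rewrite altered, no input in the stated domain can expose a difference.
Checked all 81 inputs in the declared domain: the outputs agree on every one.
Spot check at a=0, b=0 — compute: tmp becomes 0; next (not (((-6 + -2) * (a * a)) != max(b, tmp))) evaluates to true; next a becomes -4; next acc becomes 0; next at i=-1:; next acc becomes 0; next at i=0:; next acc becomes 0; next acc becomes 15; next final value 17. compute2: tmp becomes 0; next (not (max(b, tmp) != ((-6 + -2) * (a * a)))) evaluates to true; next res becomes -3; next a becomes -4; next acc becomes 0; next at i=-1:; next acc becomes 0; next at i=0:; next acc becomes 0; next acc becomes 15; next final value 17. Both give 17.
verdict: equivalent


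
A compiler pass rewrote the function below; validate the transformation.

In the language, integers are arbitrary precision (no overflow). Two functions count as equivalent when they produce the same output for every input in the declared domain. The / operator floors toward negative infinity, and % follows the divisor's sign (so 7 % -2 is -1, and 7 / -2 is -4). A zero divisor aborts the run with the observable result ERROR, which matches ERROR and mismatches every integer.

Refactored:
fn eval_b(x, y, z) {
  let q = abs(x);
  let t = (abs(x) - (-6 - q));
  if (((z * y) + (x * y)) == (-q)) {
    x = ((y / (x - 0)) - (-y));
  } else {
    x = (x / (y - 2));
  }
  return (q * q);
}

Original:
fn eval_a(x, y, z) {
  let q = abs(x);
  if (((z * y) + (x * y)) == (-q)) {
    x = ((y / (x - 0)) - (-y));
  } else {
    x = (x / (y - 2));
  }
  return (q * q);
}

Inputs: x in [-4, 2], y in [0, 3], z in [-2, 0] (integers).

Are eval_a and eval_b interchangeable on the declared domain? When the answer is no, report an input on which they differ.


Equivalent — the differences include local variable names differ; statement counts differ; min/max/abs usage differs; arithmetic usage differs; constant usage differs, yet no declared input distinguishes the two.
Spot check at x=-1, y=0, z=0 — eval_a: q=1, then (((z * y) + (x * y)) == (-q)) is false, then x=0, then returns 1. eval_b: q=1, then t=8, then (((z * y) + (x * y)) == (-q)) is false, then x=0, then returns 1. Both give 1.
Checked all 84 inputs in the declared domain: the outputs agree on every one.
verdict: equivalent


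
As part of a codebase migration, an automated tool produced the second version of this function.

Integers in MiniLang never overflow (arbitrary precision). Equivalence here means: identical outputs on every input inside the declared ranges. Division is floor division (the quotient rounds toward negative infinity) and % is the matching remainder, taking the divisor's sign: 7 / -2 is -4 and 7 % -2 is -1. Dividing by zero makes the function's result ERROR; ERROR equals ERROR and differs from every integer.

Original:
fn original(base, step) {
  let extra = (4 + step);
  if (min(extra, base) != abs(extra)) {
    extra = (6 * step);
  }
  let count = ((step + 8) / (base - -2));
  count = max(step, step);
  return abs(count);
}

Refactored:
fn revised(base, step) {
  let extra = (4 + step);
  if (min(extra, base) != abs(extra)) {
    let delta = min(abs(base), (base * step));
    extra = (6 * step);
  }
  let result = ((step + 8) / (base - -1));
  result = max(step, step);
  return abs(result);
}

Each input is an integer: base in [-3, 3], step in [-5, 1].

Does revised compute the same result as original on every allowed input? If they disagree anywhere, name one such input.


Evaluate both at base=-2, step=-5.
original: extra = -1; (min(extra, base) != abs(extra)) -> true; extra = -30; division by zero -> ERROR
revised: extra = -1; (min(extra, base) != abs(extra)) -> true; delta = 2; extra = -30; result = -3; result = -5; return 5
ERROR against 5: the behavior changed.
verdict: not equivalent; witness: base=-2, step=-5
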